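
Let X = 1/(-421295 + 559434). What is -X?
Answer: -1/138139 ≈ -7.2391e-6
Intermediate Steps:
X = 1/138139 ≈ 7.2391e-6
-X = -1*1/138139 = -1/138139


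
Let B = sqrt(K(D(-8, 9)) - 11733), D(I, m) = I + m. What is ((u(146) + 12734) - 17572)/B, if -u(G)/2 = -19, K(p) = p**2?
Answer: 2400*I*sqrt(2933)/2933 ≈ 44.315*I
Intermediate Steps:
u(G) = 38 (u(G) = -2*(-19) = 38)
B = 2*I*sqrt(2933) (B = sqrt((-8 + 9)**2 - 11733) = sqrt(1**2 - 11733) = sqrt(1 - 11733) = sqrt(-11732) = 2*I*sqrt(2933) ≈ 108.31*I)
((u(146) + 12734) - 17572)/B = ((38 + 12734) - 17572)/((2*I*sqrt(2933))) = (12772 - 17572)*(-I*sqrt(2933)/5866) = -(-2400)*I*sqrt(2933)/2933 = 2400*I*sqrt(2933)/2933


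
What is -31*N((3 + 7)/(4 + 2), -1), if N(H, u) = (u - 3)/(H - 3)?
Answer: -93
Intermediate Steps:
N(H, u) = (-3 + u)/(-3 + H)
-31*N((3 + 7)/(4 + 2), -1) = -31*(-3 - 1)/(-3 + (3 + 7)/(4 + 2)) = -31*(-4)/(-3 + 10/6) = -31*(-4)/(-3 + 10*(1/6)) = -31*(-4)/(-3 + 5/3) = -31*(-4)/(-4/3) = -(-93)*(-4)/4 = -31*3 = -93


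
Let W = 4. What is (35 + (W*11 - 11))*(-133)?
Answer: -9044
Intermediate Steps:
(35 + (W*11 - 11))*(-133) = (35 + (4*11 - 11))*(-133) = (35 + (44 - 11))*(-133) = (35 + 33)*(-133) = 68*(-133) = -9044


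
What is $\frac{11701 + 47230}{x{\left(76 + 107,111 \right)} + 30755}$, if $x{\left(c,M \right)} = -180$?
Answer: $\frac{58931}{30575} \approx 1.9274$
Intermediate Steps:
$\frac{11701 + 47230}{x{\left(76 + 107,111 \right)} + 30755} = \frac{11701 + 47230}{-180 + 30755} = \frac{58931}{30575}$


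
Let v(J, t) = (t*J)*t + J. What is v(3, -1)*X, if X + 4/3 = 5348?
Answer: 32080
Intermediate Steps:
X = 16040/3 (X = -4/3 + 5348 = 16040/3 ≈ 5346.7)
v(J, t) = J + J*t**2 (v(J, t) = (J*t)*t + J = J*t**2 + J = J + J*t**2)
v(3, -1)*X = (3*(1 + (-1)**2))*(16040/3) = (3*(1 + 1))*(16040/3) = (3*2)*(16040/3) = 6*(16040/3) = 32080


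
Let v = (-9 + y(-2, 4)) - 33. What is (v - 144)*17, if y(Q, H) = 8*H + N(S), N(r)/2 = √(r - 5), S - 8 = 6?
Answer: -2516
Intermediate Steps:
S = 14 (S = 8 + 6 = 14)
N(r) = 2*√(-5 + r) (N(r) = 2*√(r - 5) = 2*√(-5 + r))
y(Q, H) = 6 + 8*H (y(Q, H) = 8*H + 2*√(-5 + 14) = 8*H + 2*√9 = 8*H + 2*3 = 8*H + 6 = 6 + 8*H)
v = -4 (v = (-9 + (6 + 8*4)) - 33 = (-9 + (6 + 32)) - 33 = (-9 + 38) - 33 = 29 - 33 = -4)
(v - 144)*17 = (-4 - 144)*17 = -148*17 = -2516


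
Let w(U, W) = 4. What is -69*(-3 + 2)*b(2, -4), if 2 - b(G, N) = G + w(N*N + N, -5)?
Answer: -276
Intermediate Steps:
b(G, N) = -2 - G (b(G, N) = 2 - (G + 4) = 2 - (4 + G) = 2 + (-4 - G) = -2 - G)
-69*(-3 + 2)*b(2, -4) = -69*(-3 + 2)*(-2 - 1*2) = -(-69)*(-2 - 2) = -(-69)*(-4) = -69*4 = -276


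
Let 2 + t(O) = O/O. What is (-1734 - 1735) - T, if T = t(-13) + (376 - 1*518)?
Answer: -3326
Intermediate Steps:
t(O) = -1 (t(O) = -2 + O/O = -2 + 1 = -1)
T = -143 (T = -1 + (376 - 1*518) = -1 + (376 - 518) = -1 - 142 = -143)
(-1734 - 1735) - T = (-1734 - 1735) - 1*(-143) = -3469 + 143 = -3326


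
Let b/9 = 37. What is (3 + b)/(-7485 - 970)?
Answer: -336/8455 ≈ -0.039740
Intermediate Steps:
b = 333 (b = 9*37 = 333)
(3 + b)/(-7485 - 970) = (3 + 333)/(-7485 - 970) = 336/(-8455) = 336*(-1/8455) = -336/8455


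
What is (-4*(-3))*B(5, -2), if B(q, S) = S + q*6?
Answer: 336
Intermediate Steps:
B(q, S) = S + 6*q
(-4*(-3))*B(5, -2) = (-4*(-3))*(-2 + 6*5) = 12*(-2 + 30) = 12*28 = 336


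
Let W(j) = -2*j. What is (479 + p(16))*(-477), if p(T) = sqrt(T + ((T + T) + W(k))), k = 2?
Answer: -228483 - 954*sqrt(11) ≈ -2.3165e+5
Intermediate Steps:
p(T) = sqrt(-4 + 3*T) (p(T) = sqrt(T + ((T + T) - 2*2)) = sqrt(T + (2*T - 4)) = sqrt(T + (-4 + 2*T)) = sqrt(-4 + 3*T))
(479 + p(16))*(-477) = (479 + sqrt(-4 + 3*16))*(-477) = (479 + sqrt(-4 + 48))*(-477) = (479 + sqrt(44))*(-477) = (479 + 2*sqrt(11))*(-477) = -228483 - 954*sqrt(11)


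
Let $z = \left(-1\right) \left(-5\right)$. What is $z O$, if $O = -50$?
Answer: $-250$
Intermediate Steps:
$z = 5$
$z O = 5 \left(-50\right) = -250$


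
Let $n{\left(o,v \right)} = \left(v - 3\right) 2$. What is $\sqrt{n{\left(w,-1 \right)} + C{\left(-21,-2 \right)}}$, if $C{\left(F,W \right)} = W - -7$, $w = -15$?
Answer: $i \sqrt{3} \approx 1.732 i$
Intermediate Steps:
$C{\left(F,W \right)} = 7 + W$ ($C{\left(F,W \right)} = W + 7 = 7 + W$)
$n{\left(o,v \right)} = -6 + 2 v$ ($n{\left(o,v \right)} = \left(-3 + v\right) 2 = -6 + 2 v$)
$\sqrt{n{\left(w,-1 \right)} + C{\left(-21,-2 \right)}} = \sqrt{\left(-6 + 2 \left(-1\right)\right) + \left(7 - 2\right)} = \sqrt{\left(-6 - 2\right) + 5} = \sqrt{-8 + 5} = \sqrt{-3} = i \sqrt{3}$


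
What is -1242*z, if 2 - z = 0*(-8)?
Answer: -2484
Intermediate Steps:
z = 2 (z = 2 - 0*(-8) = 2 - 1*0 = 2 + 0 = 2)
-1242*z = -1242*2 = -2484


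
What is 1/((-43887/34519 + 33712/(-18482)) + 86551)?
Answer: 318990079/27607922915498 ≈ 1.1554e-5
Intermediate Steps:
1/((-43887/34519 + 33712/(-18482)) + 86551) = 1/((-43887*1/34519 + 33712*(-1/18482)) + 86551) = 1/((-43887/34519 - 16856/9241) + 86551) = 1/(-987412031/318990079 + 86551) = 1/(27607922915498/318990079) = 318990079/27607922915498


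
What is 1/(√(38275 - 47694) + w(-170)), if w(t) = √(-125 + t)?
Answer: -I/(√295 + √9419) ≈ -0.0087545*I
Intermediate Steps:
1/(√(38275 - 47694) + w(-170)) = 1/(√(38275 - 47694) + √(-125 - 170)) = 1/(√(-9419) + √(-295)) = 1/(I*√9419 + I*√295) = 1/(I*√295 + I*√9419)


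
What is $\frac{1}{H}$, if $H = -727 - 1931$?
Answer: $- \frac{1}{2658} \approx -0.00037622$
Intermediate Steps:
$H = -2658$ ($H = -727 - 1931 = -2658$)
$\frac{1}{H} = \frac{1}{-2658} = - \frac{1}{2658}$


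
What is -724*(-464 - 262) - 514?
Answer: 525110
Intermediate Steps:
-724*(-464 - 262) - 514 = -724*(-726) - 514 = 525624 - 514 = 525110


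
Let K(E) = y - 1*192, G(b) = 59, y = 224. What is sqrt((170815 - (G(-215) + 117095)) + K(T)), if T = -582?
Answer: sqrt(53693) ≈ 231.72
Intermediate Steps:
K(E) = 32 (K(E) = 224 - 1*192 = 224 - 192 = 32)
sqrt((170815 - (G(-215) + 117095)) + K(T)) = sqrt((170815 - (59 + 117095)) + 32) = sqrt((170815 - 1*117154) + 32) = sqrt((170815 - 117154) + 32) = sqrt(53661 + 32) = sqrt(53693)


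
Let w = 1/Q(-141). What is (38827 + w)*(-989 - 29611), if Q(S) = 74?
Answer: -43959944700/37 ≈ -1.1881e+9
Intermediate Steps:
w = 1/74 ≈ 0.013514
(38827 + w)*(-989 - 29611) = (38827 + 1/74)*(-989 - 29611) = (2873199/74)*(-30600) = -43959944700/37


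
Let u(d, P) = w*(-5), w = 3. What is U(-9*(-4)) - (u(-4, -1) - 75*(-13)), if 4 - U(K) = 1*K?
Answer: -992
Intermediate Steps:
u(d, P) = -15 (u(d, P) = 3*(-5) = -15)
U(K) = 4 - K
U(-9*(-4)) - (u(-4, -1) - 75*(-13)) = (4 - (-9)*(-4)) - (-15 - 75*(-13)) = (4 - 1*36) - (-15 + 975) = (4 - 36) - 1*960 = -32 - 960 = -992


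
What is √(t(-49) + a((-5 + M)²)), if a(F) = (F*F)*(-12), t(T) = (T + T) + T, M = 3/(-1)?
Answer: I*√49299 ≈ 222.03*I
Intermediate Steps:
M = -3 (M = 3*(-1) = -3)
t(T) = 3*T (t(T) = 2*T + T = 3*T)
a(F) = -12*F² (a(F) = F²*(-12) = -12*F²)
√(t(-49) + a((-5 + M)²)) = √(3*(-49) - 12*(-5 - 3)⁴) = √(-147 - 12*((-8)²)²) = √(-147 - 12*64²) = √(-147 - 12*4096) = √(-147 - 49152) = √(-49299) = I*√49299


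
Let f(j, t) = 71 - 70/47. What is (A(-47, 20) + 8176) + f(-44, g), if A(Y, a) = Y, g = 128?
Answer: 385330/47 ≈ 8198.5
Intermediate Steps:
f(j, t) = 3267/47 (f(j, t) = 71 - 70/47 = 3267/47)
(A(-47, 20) + 8176) + f(-44, g) = (-47 + 8176) + 3267/47 = 8129 + 3267/47 = 385330/47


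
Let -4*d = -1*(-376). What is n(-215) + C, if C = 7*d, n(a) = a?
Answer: -873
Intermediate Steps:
d = -94 (d = -(-1)*(-376)/4 = -1/4*376 = -94)
C = -658 (C = 7*(-94) = -658)
n(-215) + C = -215 - 658 = -873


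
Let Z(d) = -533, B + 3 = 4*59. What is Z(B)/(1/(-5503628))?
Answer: 2933433724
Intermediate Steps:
B = 233 (B = -3 + 4*59 = -3 + 236 = 233)
Z(B)/(1/(-5503628)) = -533/(1/(-5503628)) = -533/(-1/5503628) = -533*(-5503628) = 2933433724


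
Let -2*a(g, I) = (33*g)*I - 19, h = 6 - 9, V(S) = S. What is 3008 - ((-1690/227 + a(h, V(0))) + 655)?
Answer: 1067329/454 ≈ 2350.9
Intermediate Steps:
h = -3
a(g, I) = 19/2 - 33*I*g/2 (a(g, I) = -((33*g)*I - 19)/2 = -(33*I*g - 19)/2 = -(-19 + 33*I*g)/2 = 19/2 - 33*I*g/2)
3008 - ((-1690/227 + a(h, V(0))) + 655) = 3008 - ((-1690/227 + (19/2 - 33/2*0*(-3))) + 655) = 3008 - ((-1690*1/227 + (19/2 + 0)) + 655) = 3008 - ((-1690/227 + 19/2) + 655) = 3008 - (933/454 + 655) = 3008 - 1*298303/454 = 3008 - 298303/454 = 1067329/454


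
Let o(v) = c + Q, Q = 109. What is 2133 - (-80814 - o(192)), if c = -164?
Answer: 82892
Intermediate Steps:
o(v) = -55 (o(v) = -164 + 109 = -55)
2133 - (-80814 - o(192)) = 2133 - (-80814 - 1*(-55)) = 2133 - (-80814 + 55) = 2133 - 1*(-80759) = 2133 + 80759 = 82892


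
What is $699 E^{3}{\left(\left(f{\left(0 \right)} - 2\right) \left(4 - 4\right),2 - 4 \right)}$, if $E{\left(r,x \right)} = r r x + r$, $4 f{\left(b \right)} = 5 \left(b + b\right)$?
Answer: $0$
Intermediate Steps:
$f{\left(b \right)} = \frac{5 b}{2}$ ($f{\left(b \right)} = \frac{5 \left(b + b\right)}{4} = \frac{5 \cdot 2 b}{4} = \frac{10 b}{4} = \frac{5 b}{2}$)
$E{\left(r,x \right)} = r + x r^{2}$ ($E{\left(r,x \right)} = r^{2} x + r = x r^{2} + r = r + x r^{2}$)
$699 E^{3}{\left(\left(f{\left(0 \right)} - 2\right) \left(4 - 4\right),2 - 4 \right)} = 699 \left(\left(\frac{5}{2} \cdot 0 - 2\right) \left(4 - 4\right) \left(1 + \left(\frac{5}{2} \cdot 0 - 2\right) \left(4 - 4\right) \left(2 - 4\right)\right)\right)^{3} = 699 \left(\left(0 - 2\right) 0 \left(1 + \left(0 - 2\right) 0 \left(2 - 4\right)\right)\right)^{3} = 699 \left(\left(-2\right) 0 \left(1 + \left(-2\right) 0 \left(-2\right)\right)\right)^{3} = 699 \left(0 \left(1 + 0 \left(-2\right)\right)\right)^{3} = 699 \left(0 \left(1 + 0\right)\right)^{3} = 699 \left(0 \cdot 1\right)^{3} = 699 \cdot 0^{3} = 699 \cdot 0 = 0$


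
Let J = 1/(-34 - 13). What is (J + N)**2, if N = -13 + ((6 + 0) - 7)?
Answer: 434281/2209 ≈ 196.60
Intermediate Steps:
J = -1/47 (J = 1/(-47) = -1/47 ≈ -0.021277)
N = -14 (N = -13 + (6 - 7) = -13 - 1 = -14)
(J + N)**2 = (-1/47 - 14)**2 = (-659/47)**2 = 434281/2209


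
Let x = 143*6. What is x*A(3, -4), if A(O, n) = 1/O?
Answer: 286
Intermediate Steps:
x = 858
x*A(3, -4) = 858/3 = 858*(⅓) = 286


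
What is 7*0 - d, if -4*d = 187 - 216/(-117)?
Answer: 2455/52 ≈ 47.212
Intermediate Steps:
d = -2455/52 (d = -(187 - 216/(-117))/4 = -(187 - 216*(-1)/117)/4 = -(187 - 1*(-24/13))/4 = -(187 + 24/13)/4 = -¼*2455/13 = -2455/52 ≈ -47.212)
7*0 - d = 7*0 - 1*(-2455/52) = 0 + 2455/52 = 2455/52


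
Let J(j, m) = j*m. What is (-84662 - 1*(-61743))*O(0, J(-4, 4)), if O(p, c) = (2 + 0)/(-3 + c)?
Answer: 45838/19 ≈ 2412.5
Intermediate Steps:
O(p, c) = 2/(-3 + c)
(-84662 - 1*(-61743))*O(0, J(-4, 4)) = (-84662 - 1*(-61743))*(2/(-3 - 4*4)) = (-84662 + 61743)*(2/(-3 - 16)) = -45838/(-19) = -45838*(-1)/19 = -22919*(-2/19) = 45838/19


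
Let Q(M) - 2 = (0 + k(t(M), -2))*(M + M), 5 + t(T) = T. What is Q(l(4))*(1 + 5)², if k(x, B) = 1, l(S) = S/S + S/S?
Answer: 216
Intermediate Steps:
t(T) = -5 + T
l(S) = 2 (l(S) = 1 + 1 = 2)
Q(M) = 2 + 2*M (Q(M) = 2 + (0 + 1)*(M + M) = 2 + 1*(2*M) = 2 + 2*M)
Q(l(4))*(1 + 5)² = (2 + 2*2)*(1 + 5)² = (2 + 4)*6² = 6*36 = 216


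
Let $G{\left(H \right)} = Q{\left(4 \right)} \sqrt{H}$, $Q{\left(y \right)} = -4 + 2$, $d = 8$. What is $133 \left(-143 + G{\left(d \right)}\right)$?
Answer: $-19019 - 532 \sqrt{2} \approx -19771.0$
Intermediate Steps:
$Q{\left(y \right)} = -2$
$G{\left(H \right)} = - 2 \sqrt{H}$
$133 \left(-143 + G{\left(d \right)}\right) = 133 \left(-143 - 2 \sqrt{8}\right) = 133 \left(-143 - 2 \cdot 2 \sqrt{2}\right) = 133 \left(-143 - 4 \sqrt{2}\right) = -19019 - 532 \sqrt{2}$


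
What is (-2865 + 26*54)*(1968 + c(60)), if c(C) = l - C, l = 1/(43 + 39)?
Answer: -228583677/82 ≈ -2.7876e+6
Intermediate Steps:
l = 1/82 ≈ 0.012195
c(C) = 1/82 - C
(-2865 + 26*54)*(1968 + c(60)) = (-2865 + 26*54)*(1968 + (1/82 - 1*60)) = (-2865 + 1404)*(1968 + (1/82 - 60)) = -1461*(1968 - 4919/82) = -1461*156457/82 = -228583677/82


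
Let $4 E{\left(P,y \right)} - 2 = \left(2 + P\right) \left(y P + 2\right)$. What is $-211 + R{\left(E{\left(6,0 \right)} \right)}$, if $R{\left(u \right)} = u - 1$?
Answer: $- \frac{415}{2} \approx -207.5$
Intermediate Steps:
$E{\left(P,y \right)} = \frac{1}{2} + \frac{\left(2 + P\right) \left(2 + P y\right)}{4}$ ($E{\left(P,y \right)} = \frac{1}{2} + \frac{\left(2 + P\right) \left(y P + 2\right)}{4} = \frac{1}{2} + \frac{\left(2 + P\right) \left(P y + 2\right)}{4} = \frac{1}{2} + \frac{\left(2 + P\right) \left(2 + P y\right)}{4}$)
$R{\left(u \right)} = -1 + u$ ($R{\left(u \right)} = u - 1 = -1 + u$)
$-211 + R{\left(E{\left(6,0 \right)} \right)} = -211 + \left(-1 + \left(\frac{3}{2} + \frac{1}{2} \cdot 6 + \frac{1}{2} \cdot 6 \cdot 0 + \frac{1}{4} \cdot 0 \cdot 6^{2}\right)\right) = -211 + \left(-1 + \left(\frac{3}{2} + 3 + 0 + \frac{1}{4} \cdot 0 \cdot 36\right)\right) = -211 + \left(-1 + \left(\frac{3}{2} + 3 + 0 + 0\right)\right) = -211 + \left(-1 + \frac{9}{2}\right) = -211 + \frac{7}{2} = - \frac{415}{2}$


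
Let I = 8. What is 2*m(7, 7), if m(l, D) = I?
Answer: 16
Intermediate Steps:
m(l, D) = 8
2*m(7, 7) = 2*8 = 16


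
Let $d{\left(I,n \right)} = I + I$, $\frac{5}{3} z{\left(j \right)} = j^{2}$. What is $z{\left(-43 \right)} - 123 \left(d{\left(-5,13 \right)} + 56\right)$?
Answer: $- \frac{22743}{5} \approx -4548.6$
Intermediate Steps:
$z{\left(j \right)} = \frac{3 j^{2}}{5}$
$d{\left(I,n \right)} = 2 I$
$z{\left(-43 \right)} - 123 \left(d{\left(-5,13 \right)} + 56\right) = \frac{3 \left(-43\right)^{2}}{5} - 123 \left(2 \left(-5\right) + 56\right) = \frac{3}{5} \cdot 1849 - 123 \left(-10 + 56\right) = \frac{5547}{5} - 123 \cdot 46 = \frac{5547}{5} - 5658 = - \frac{22743}{5}$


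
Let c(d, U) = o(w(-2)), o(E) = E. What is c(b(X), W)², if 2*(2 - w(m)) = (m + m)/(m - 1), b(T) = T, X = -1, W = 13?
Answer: 16/9 ≈ 1.7778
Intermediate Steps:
w(m) = 2 - m/(-1 + m) (w(m) = 2 - (m + m)/(2*(m - 1)) = 2 - 2*m/(2*(-1 + m)) = 2 - m/(-1 + m))
c(d, U) = 4/3 (c(d, U) = (-2 - 2)/(-1 - 2) = -4/(-3) = -⅓*(-4) = 4/3)
c(b(X), W)² = (4/3)² = 16/9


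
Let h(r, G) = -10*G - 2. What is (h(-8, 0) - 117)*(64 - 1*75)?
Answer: 1309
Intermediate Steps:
h(r, G) = -2 - 10*G
(h(-8, 0) - 117)*(64 - 1*75) = ((-2 - 10*0) - 117)*(64 - 1*75) = ((-2 + 0) - 117)*(64 - 75) = (-2 - 117)*(-11) = -119*(-11) = 1309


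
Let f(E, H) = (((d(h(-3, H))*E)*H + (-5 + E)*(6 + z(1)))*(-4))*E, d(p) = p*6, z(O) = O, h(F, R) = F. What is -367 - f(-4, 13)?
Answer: -14335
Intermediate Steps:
d(p) = 6*p
f(E, H) = E*(140 - 28*E + 72*E*H) (f(E, H) = ((((6*(-3))*E)*H + (-5 + E)*(6 + 1))*(-4))*E = (((-18*E)*H + (-5 + E)*7)*(-4))*E = ((-18*E*H + (-35 + 7*E))*(-4))*E = ((-35 + 7*E - 18*E*H)*(-4))*E = (140 - 28*E + 72*E*H)*E = E*(140 - 28*E + 72*E*H))
-367 - f(-4, 13) = -367 - 4*(-4)*(35 - 7*(-4) + 18*(-4)*13) = -367 - 4*(-4)*(35 + 28 - 936) = -367 - 4*(-4)*(-873) = -367 - 1*13968 = -367 - 13968 = -14335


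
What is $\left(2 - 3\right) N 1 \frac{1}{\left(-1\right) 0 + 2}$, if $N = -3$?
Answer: $\frac{3}{2} \approx 1.5$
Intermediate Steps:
$\left(2 - 3\right) N 1 \frac{1}{\left(-1\right) 0 + 2} = \left(2 - 3\right) \left(- 3 \cdot 1 \frac{1}{\left(-1\right) 0 + 2}\right) = - \left(-3\right) 1 \frac{1}{0 + 2} = - \left(-3\right) 1 \cdot \frac{1}{2} = - \frac{-3}{2} = \left(-1\right) \left(- \frac{3}{2}\right) = \frac{3}{2}$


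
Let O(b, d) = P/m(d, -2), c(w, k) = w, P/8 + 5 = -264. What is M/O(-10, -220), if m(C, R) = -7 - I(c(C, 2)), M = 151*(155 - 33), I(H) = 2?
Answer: 82899/1076 ≈ 77.044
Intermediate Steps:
P = -2152 (P = -40 + 8*(-264) = -40 - 2112 = -2152)
M = 18422 (M = 151*122 = 18422)
m(C, R) = -9 (m(C, R) = -7 - 1*2 = -7 - 2 = -9)
O(b, d) = 2152/9 (O(b, d) = -2152/(-9) = -2152*(-⅑) = 2152/9)
M/O(-10, -220) = 18422/(2152/9) = 18422*(9/2152) = 82899/1076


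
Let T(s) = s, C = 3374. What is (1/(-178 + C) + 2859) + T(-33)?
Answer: 9031897/3196 ≈ 2826.0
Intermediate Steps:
(1/(-178 + C) + 2859) + T(-33) = (1/(-178 + 3374) + 2859) - 33 = (1/3196 + 2859) - 33 = 9137365/3196 - 33 = 9031897/3196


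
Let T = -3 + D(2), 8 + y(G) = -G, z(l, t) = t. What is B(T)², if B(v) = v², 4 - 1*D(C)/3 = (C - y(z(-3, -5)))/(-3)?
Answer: 38416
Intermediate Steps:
y(G) = -8 - G
D(C) = 15 + C (D(C) = 12 - 3*(C - (-8 - 1*(-5)))/(-3) = 12 - 3*(C - (-8 + 5))*(-1)/3 = 12 - 3*(C - 1*(-3))*(-1)/3 = 12 - 3*(C + 3)*(-1)/3 = 12 - 3*(3 + C)*(-1)/3 = 12 - 3*(-1 - C/3) = 12 + (3 + C) = 15 + C)
T = 14 (T = -3 + (15 + 2) = -3 + 17 = 14)
B(T)² = (14²)² = 196² = 38416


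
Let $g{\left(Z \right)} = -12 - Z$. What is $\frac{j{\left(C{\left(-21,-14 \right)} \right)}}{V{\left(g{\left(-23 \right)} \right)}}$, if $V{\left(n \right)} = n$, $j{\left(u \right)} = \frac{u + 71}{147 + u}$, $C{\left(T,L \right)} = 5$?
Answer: $\frac{1}{22} \approx 0.045455$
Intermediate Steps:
$j{\left(u \right)} = \frac{71 + u}{147 + u}$
$\frac{j{\left(C{\left(-21,-14 \right)} \right)}}{V{\left(g{\left(-23 \right)} \right)}} = \frac{\frac{1}{147 + 5} \left(71 + 5\right)}{-12 - -23} = \frac{\frac{1}{152} \cdot 76}{-12 + 23} = \frac{\frac{1}{152} \cdot 76}{11} = \frac{1}{2} \cdot \frac{1}{11} = \frac{1}{22}$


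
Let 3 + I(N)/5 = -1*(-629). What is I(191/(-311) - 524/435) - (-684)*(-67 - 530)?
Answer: -405218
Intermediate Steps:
I(N) = 3130 (I(N) = -15 + 5*(-1*(-629)) = -15 + 5*629 = -15 + 3145 = 3130)
I(191/(-311) - 524/435) - (-684)*(-67 - 530) = 3130 - (-684)*(-67 - 530) = 3130 - (-684)*(-597) = 3130 - 1*408348 = 3130 - 408348 = -405218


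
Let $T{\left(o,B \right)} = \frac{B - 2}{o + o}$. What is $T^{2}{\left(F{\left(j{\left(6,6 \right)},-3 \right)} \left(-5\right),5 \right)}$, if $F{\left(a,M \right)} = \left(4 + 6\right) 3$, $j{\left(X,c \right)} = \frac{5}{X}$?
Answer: $\frac{1}{10000} \approx 0.0001$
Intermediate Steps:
$F{\left(a,M \right)} = 30$ ($F{\left(a,M \right)} = 10 \cdot 3 = 30$)
$T{\left(o,B \right)} = \frac{-2 + B}{2 o}$
$T^{2}{\left(F{\left(j{\left(6,6 \right)},-3 \right)} \left(-5\right),5 \right)} = \left(\frac{-2 + 5}{2 \cdot 30 \left(-5\right)}\right)^{2} = \left(\frac{1}{2} \frac{1}{-150} \cdot 3\right)^{2} = \left(\frac{1}{2} \left(- \frac{1}{150}\right) 3\right)^{2} = \left(- \frac{1}{100}\right)^{2} = \frac{1}{10000}$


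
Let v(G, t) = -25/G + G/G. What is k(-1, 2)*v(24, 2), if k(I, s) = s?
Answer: -1/12 ≈ -0.083333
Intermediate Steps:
v(G, t) = 1 - 25/G (v(G, t) = -25/G + 1 = 1 - 25/G)
k(-1, 2)*v(24, 2) = 2*((-25 + 24)/24) = 2*((1/24)*(-1)) = 2*(-1/24) = -1/12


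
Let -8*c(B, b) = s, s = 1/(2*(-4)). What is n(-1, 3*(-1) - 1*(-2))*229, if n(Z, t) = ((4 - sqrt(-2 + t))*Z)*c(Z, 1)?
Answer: -229/16 + 229*I*sqrt(3)/64 ≈ -14.313 + 6.1975*I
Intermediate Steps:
s = -1/8 (s = 1/(-8) = -1/8 ≈ -0.12500)
c(B, b) = 1/64 (c(B, b) = -1/8*(-1/8) = 1/64)
n(Z, t) = Z*(4 - sqrt(-2 + t))/64 (n(Z, t) = ((4 - sqrt(-2 + t))*Z)*(1/64) = (Z*(4 - sqrt(-2 + t)))*(1/64) = Z*(4 - sqrt(-2 + t))/64)
n(-1, 3*(-1) - 1*(-2))*229 = ((1/64)*(-1)*(4 - sqrt(-2 + (3*(-1) - 1*(-2)))))*229 = ((1/64)*(-1)*(4 - sqrt(-2 + (-3 + 2))))*229 = ((1/64)*(-1)*(4 - sqrt(-2 - 1)))*229 = ((1/64)*(-1)*(4 - sqrt(-3)))*229 = ((1/64)*(-1)*(4 - I*sqrt(3)))*229 = (-1/16 + I*sqrt(3)/64)*229 = -229/16 + 229*I*sqrt(3)/64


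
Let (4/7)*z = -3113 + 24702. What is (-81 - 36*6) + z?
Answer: 149935/4 ≈ 37484.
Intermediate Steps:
z = 151123/4 (z = 7*(-3113 + 24702)/4 = (7/4)*21589 = 151123/4 ≈ 37781.)
(-81 - 36*6) + z = (-81 - 36*6) + 151123/4 = (-81 - 216) + 151123/4 = -297 + 151123/4 = 149935/4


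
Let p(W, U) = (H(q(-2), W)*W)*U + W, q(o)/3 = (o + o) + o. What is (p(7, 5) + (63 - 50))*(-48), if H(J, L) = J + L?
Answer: 17520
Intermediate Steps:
q(o) = 9*o (q(o) = 3*((o + o) + o) = 3*(2*o + o) = 3*(3*o) = 9*o)
p(W, U) = W + U*W*(-18 + W) (p(W, U) = ((9*(-2) + W)*W)*U + W = ((-18 + W)*W)*U + W = (W*(-18 + W))*U + W = U*W*(-18 + W) + W = W + U*W*(-18 + W))
(p(7, 5) + (63 - 50))*(-48) = (7*(1 + 5*(-18 + 7)) + (63 - 50))*(-48) = (7*(1 + 5*(-11)) + 13)*(-48) = (7*(1 - 55) + 13)*(-48) = (7*(-54) + 13)*(-48) = (-378 + 13)*(-48) = -365*(-48) = 17520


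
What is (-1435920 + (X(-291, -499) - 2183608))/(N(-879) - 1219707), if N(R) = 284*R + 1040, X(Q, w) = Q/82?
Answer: 296801587/120400846 ≈ 2.4651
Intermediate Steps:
X(Q, w) = Q/82 (X(Q, w) = Q*(1/82) = Q/82)
N(R) = 1040 + 284*R
(-1435920 + (X(-291, -499) - 2183608))/(N(-879) - 1219707) = (-1435920 + ((1/82)*(-291) - 2183608))/((1040 + 284*(-879)) - 1219707) = (-1435920 + (-291/82 - 2183608))/((1040 - 249636) - 1219707) = (-1435920 - 179056147/82)/(-248596 - 1219707) = -296801587/82/(-1468303) = -296801587/82*(-1/1468303) = 296801587/120400846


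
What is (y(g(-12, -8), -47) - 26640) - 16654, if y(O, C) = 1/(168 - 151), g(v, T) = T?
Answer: -735997/17 ≈ -43294.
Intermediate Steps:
y(O, C) = 1/17
(y(g(-12, -8), -47) - 26640) - 16654 = (1/17 - 26640) - 16654 = -452879/17 - 16654 = -735997/17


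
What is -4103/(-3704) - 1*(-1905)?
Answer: 7060223/3704 ≈ 1906.1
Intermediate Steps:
-4103/(-3704) - 1*(-1905) = -4103*(-1/3704) + 1905 = 4103/3704 + 1905 = 7060223/3704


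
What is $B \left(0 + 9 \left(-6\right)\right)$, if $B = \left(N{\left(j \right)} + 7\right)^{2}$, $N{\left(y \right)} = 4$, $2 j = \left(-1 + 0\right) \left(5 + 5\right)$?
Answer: $-6534$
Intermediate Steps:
$j = -5$ ($j = \frac{\left(-1 + 0\right) \left(5 + 5\right)}{2} = \frac{\left(-1\right) 10}{2} = \frac{1}{2} \left(-10\right) = -5$)
$B = 121$ ($B = \left(4 + 7\right)^{2} = 11^{2} = 121$)
$B \left(0 + 9 \left(-6\right)\right) = 121 \left(0 + 9 \left(-6\right)\right) = 121 \left(0 - 54\right) = 121 \left(-54\right) = -6534$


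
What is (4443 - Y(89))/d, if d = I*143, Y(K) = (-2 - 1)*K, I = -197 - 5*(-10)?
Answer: -1570/7007 ≈ -0.22406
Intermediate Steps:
I = -147 (I = -197 - 1*(-50) = -197 + 50 = -147)
Y(K) = -3*K
d = -21021 (d = -147*143 = -21021)
(4443 - Y(89))/d = (4443 - (-3)*89)/(-21021) = (4443 - 1*(-267))*(-1/21021) = (4443 + 267)*(-1/21021) = 4710*(-1/21021) = -1570/7007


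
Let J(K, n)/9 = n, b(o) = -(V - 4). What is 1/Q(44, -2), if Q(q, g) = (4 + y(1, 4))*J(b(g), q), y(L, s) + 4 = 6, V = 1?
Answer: 1/2376 ≈ 0.00042088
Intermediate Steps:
y(L, s) = 2 (y(L, s) = -4 + 6 = 2)
b(o) = 3 (b(o) = -(1 - 4) = -1*(-3) = 3)
J(K, n) = 9*n
Q(q, g) = 54*q (Q(q, g) = (4 + 2)*(9*q) = 6*(9*q) = 54*q)
1/Q(44, -2) = 1/(54*44) = 1/2376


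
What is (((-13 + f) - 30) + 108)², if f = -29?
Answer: 1296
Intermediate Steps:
(((-13 + f) - 30) + 108)² = (((-13 - 29) - 30) + 108)² = ((-42 - 30) + 108)² = (-72 + 108)² = 36² = 1296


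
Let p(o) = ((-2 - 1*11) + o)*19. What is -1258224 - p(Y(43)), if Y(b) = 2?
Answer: -1258015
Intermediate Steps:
p(o) = -247 + 19*o (p(o) = ((-2 - 11) + o)*19 = (-13 + o)*19 = -247 + 19*o)
-1258224 - p(Y(43)) = -1258224 - (-247 + 19*2) = -1258224 - (-247 + 38) = -1258224 - 1*(-209) = -1258224 + 209 = -1258015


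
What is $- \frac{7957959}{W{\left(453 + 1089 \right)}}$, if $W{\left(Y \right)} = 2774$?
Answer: $- \frac{7957959}{2774} \approx -2868.8$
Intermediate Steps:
$- \frac{7957959}{W{\left(453 + 1089 \right)}} = - \frac{7957959}{2774}$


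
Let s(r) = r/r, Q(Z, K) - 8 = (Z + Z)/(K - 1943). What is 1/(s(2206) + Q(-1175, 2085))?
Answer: -71/536 ≈ -0.13246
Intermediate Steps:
Q(Z, K) = 8 + 2*Z/(-1943 + K) (Q(Z, K) = 8 + (Z + Z)/(K - 1943) = 8 + (2*Z)/(-1943 + K) = 8 + 2*Z/(-1943 + K))
s(r) = 1
1/(s(2206) + Q(-1175, 2085)) = 1/(1 + 2*(-7772 - 1175 + 4*2085)/(-1943 + 2085)) = 1/(1 + 2*(-7772 - 1175 + 8340)/142) = 1/(1 + 2*(1/142)*(-607)) = 1/(1 - 607/71) = 1/(-536/71) = -71/536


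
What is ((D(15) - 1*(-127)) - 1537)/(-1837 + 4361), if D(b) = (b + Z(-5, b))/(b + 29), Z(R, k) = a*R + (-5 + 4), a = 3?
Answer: -62041/111056 ≈ -0.55865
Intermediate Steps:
Z(R, k) = -1 + 3*R (Z(R, k) = 3*R + (-5 + 4) = 3*R - 1 = -1 + 3*R)
D(b) = (-16 + b)/(29 + b) (D(b) = (b + (-1 + 3*(-5)))/(b + 29) = (b + (-1 - 15))/(29 + b) = (b - 16)/(29 + b) = (-16 + b)/(29 + b))
((D(15) - 1*(-127)) - 1537)/(-1837 + 4361) = (((-16 + 15)/(29 + 15) - 1*(-127)) - 1537)/(-1837 + 4361) = ((-1/44 + 127) - 1537)/2524 = (((1/44)*(-1) + 127) - 1537)*(1/2524) = ((-1/44 + 127) - 1537)*(1/2524) = (5587/44 - 1537)*(1/2524) = -62041/44*1/2524 = -62041/111056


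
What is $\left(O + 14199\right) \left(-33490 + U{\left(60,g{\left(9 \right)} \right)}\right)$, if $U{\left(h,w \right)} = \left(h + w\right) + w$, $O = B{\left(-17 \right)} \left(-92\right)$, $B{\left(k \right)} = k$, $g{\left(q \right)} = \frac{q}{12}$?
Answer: $- \frac{1053866891}{2} \approx -5.2693 \cdot 10^{8}$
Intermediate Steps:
$g{\left(q \right)} = \frac{q}{12}$ ($g{\left(q \right)} = q \frac{1}{12} = \frac{q}{12}$)
$O = 1564$ ($O = \left(-17\right) \left(-92\right) = 1564$)
$U{\left(h,w \right)} = h + 2 w$
$\left(O + 14199\right) \left(-33490 + U{\left(60,g{\left(9 \right)} \right)}\right) = \left(1564 + 14199\right) \left(-33490 + \left(60 + 2 \cdot \frac{1}{12} \cdot 9\right)\right) = 15763 \left(-33490 + \left(60 + 2 \cdot \frac{3}{4}\right)\right) = 15763 \left(-33490 + \left(60 + \frac{3}{2}\right)\right) = 15763 \left(-33490 + \frac{123}{2}\right) = 15763 \left(- \frac{66857}{2}\right) = - \frac{1053866891}{2}$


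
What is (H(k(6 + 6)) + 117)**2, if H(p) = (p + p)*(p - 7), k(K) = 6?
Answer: 11025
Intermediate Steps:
H(p) = 2*p*(-7 + p) (H(p) = (2*p)*(-7 + p) = 2*p*(-7 + p))
(H(k(6 + 6)) + 117)**2 = (2*6*(-7 + 6) + 117)**2 = (2*6*(-1) + 117)**2 = (-12 + 117)**2 = 105**2 = 11025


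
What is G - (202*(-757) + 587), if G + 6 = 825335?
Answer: 977656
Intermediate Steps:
G = 825329 (G = -6 + 825335 = 825329)
G - (202*(-757) + 587) = 825329 - (202*(-757) + 587) = 825329 - (-152914 + 587) = 825329 - 1*(-152327) = 825329 + 152327 = 977656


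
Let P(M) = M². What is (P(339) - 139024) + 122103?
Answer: 98000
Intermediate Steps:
(P(339) - 139024) + 122103 = (339² - 139024) + 122103 = (114921 - 139024) + 122103 = -24103 + 122103 = 98000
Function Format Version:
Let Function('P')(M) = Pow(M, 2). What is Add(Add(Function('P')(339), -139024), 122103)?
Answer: 98000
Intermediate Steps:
Add(Add(Function('P')(339), -139024), 122103) = Add(Add(Pow(339, 2), -139024), 122103) = Add(Add(114921, -139024), 122103) = Add(-24103, 122103) = 98000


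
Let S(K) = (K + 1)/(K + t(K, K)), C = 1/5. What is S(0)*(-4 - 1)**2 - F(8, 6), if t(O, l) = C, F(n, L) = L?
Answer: 119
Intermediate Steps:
C = 1/5 ≈ 0.20000
t(O, l) = 1/5
S(K) = (1 + K)/(1/5 + K) (S(K) = (K + 1)/(K + 1/5) = (1 + K)/(1/5 + K))
S(0)*(-4 - 1)**2 - F(8, 6) = (5*(1 + 0)/(1 + 5*0))*(-4 - 1)**2 - 1*6 = (5*1/(1 + 0))*(-5)**2 - 6 = (5*1/1)*25 - 6 = (5*1*1)*25 - 6 = 5*25 - 6 = 125 - 6 = 119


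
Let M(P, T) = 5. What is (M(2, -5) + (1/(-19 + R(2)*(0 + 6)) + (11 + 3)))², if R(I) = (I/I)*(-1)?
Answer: 224676/625 ≈ 359.48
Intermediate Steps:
R(I) = -1 (R(I) = 1*(-1) = -1)
(M(2, -5) + (1/(-19 + R(2)*(0 + 6)) + (11 + 3)))² = (5 + (1/(-19 - (0 + 6)) + (11 + 3)))² = (5 + (1/(-19 - 1*6) + 14))² = (5 + (1/(-19 - 6) + 14))² = (5 + (1/(-25) + 14))² = (5 + (-1/25 + 14))² = (5 + 349/25)² = (474/25)² = 224676/625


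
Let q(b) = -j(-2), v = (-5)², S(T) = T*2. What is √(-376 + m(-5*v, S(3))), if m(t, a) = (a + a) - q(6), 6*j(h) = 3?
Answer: I*√1454/2 ≈ 19.066*I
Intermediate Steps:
j(h) = ½ (j(h) = (⅙)*3 = ½)
S(T) = 2*T
v = 25
q(b) = -½ (q(b) = -1*½ = -½)
m(t, a) = ½ + 2*a (m(t, a) = (a + a) - 1*(-½) = 2*a + ½ = ½ + 2*a)
√(-376 + m(-5*v, S(3))) = √(-376 + (½ + 2*(2*3))) = √(-376 + (½ + 2*6)) = √(-376 + (½ + 12)) = √(-376 + 25/2) = √(-727/2) = I*√1454/2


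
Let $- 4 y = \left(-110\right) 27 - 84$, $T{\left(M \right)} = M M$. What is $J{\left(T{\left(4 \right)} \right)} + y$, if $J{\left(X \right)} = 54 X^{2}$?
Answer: $\frac{29175}{2} \approx 14588.0$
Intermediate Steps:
$T{\left(M \right)} = M^{2}$
$y = \frac{1527}{2}$ ($y = - \frac{\left(-110\right) 27 - 84}{4} = - \frac{-2970 - 84}{4} = \left(- \frac{1}{4}\right) \left(-3054\right) = \frac{1527}{2} \approx 763.5$)
$J{\left(T{\left(4 \right)} \right)} + y = 54 \left(4^{2}\right)^{2} + \frac{1527}{2} = 54 \cdot 16^{2} + \frac{1527}{2} = 54 \cdot 256 + \frac{1527}{2} = 13824 + \frac{1527}{2} = \frac{29175}{2}$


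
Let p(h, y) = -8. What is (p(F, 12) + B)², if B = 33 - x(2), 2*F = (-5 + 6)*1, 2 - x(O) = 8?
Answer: 961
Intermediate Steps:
x(O) = -6 (x(O) = 2 - 1*8 = 2 - 8 = -6)
F = ½ (F = ((-5 + 6)*1)/2 = (1*1)/2 = (½)*1 = ½ ≈ 0.50000)
B = 39 (B = 33 - 1*(-6) = 33 + 6 = 39)
(p(F, 12) + B)² = (-8 + 39)² = 31² = 961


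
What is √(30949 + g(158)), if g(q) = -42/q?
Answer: 5*√7726042/79 ≈ 175.92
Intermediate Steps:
√(30949 + g(158)) = √(30949 - 42/158) = √(30949 - 42*1/158) = √(30949 - 21/79) = √(2444950/79) = 5*√7726042/79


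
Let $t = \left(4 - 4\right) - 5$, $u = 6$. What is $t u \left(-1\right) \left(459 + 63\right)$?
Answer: $15660$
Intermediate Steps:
$t = -5$ ($t = 0 - 5 = -5$)
$t u \left(-1\right) \left(459 + 63\right) = \left(-5\right) 6 \left(-1\right) \left(459 + 63\right) = \left(-30\right) \left(-1\right) 522 = 30 \cdot 522 = 15660$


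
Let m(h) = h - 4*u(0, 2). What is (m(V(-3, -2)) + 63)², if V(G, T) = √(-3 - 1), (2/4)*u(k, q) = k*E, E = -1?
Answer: 3965 + 252*I ≈ 3965.0 + 252.0*I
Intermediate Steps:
u(k, q) = -2*k (u(k, q) = 2*(k*(-1)) = 2*(-k) = -2*k)
V(G, T) = 2*I (V(G, T) = √(-4) = 2*I)
m(h) = h (m(h) = h - (-8)*0 = h - 4*0 = h + 0 = h)
(m(V(-3, -2)) + 63)² = (2*I + 63)² = (63 + 2*I)²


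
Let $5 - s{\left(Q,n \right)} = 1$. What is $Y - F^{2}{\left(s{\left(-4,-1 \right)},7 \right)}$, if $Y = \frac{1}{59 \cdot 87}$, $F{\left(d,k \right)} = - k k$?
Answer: $- \frac{12324332}{5133} \approx -2401.0$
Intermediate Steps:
$s{\left(Q,n \right)} = 4$ ($s{\left(Q,n \right)} = 5 - 1 = 4$)
$F{\left(d,k \right)} = - k^{2}$
$Y = \frac{1}{5133} \approx 0.00019482$
$Y - F^{2}{\left(s{\left(-4,-1 \right)},7 \right)} = \frac{1}{5133} - \left(- 7^{2}\right)^{2} = \frac{1}{5133} - \left(\left(-1\right) 49\right)^{2} = \frac{1}{5133} - \left(-49\right)^{2} = \frac{1}{5133} - 2401 = - \frac{12324332}{5133}$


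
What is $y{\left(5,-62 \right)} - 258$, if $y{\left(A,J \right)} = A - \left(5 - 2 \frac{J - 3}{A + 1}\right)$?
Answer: $- \frac{839}{3} \approx -279.67$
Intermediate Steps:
$y{\left(A,J \right)} = -5 + A + \frac{2 \left(-3 + J\right)}{1 + A}$ ($y{\left(A,J \right)} = A - \left(5 - 2 \frac{-3 + J}{1 + A}\right) = A - \left(5 - \frac{2 \left(-3 + J\right)}{1 + A}\right) = -5 + A + \frac{2 \left(-3 + J\right)}{1 + A}$)
$y{\left(5,-62 \right)} - 258 = \frac{-11 + 5^{2} - 20 + 2 \left(-62\right)}{1 + 5} - 258 = \frac{-11 + 25 - 20 - 124}{6} - 258 = \frac{1}{6} \left(-130\right) - 258 = - \frac{65}{3} - 258 = - \frac{839}{3}$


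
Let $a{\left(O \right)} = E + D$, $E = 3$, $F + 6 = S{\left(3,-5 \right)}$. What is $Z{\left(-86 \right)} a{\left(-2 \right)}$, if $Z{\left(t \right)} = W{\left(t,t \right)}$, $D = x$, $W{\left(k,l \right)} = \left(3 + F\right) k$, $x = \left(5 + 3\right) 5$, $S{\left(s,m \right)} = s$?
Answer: $0$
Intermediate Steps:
$F = -3$ ($F = -6 + 3 = -3$)
$x = 40$ ($x = 8 \cdot 5 = 40$)
$W{\left(k,l \right)} = 0$ ($W{\left(k,l \right)} = \left(3 - 3\right) k = 0 k = 0$)
$D = 40$
$Z{\left(t \right)} = 0$
$a{\left(O \right)} = 43$ ($a{\left(O \right)} = 3 + 40 = 43$)
$Z{\left(-86 \right)} a{\left(-2 \right)} = 0 \cdot 43 = 0$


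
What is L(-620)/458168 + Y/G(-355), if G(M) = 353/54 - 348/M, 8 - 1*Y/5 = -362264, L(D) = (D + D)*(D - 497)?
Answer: 1988690050360645/8253151997 ≈ 2.4096e+5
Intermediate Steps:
L(D) = 2*D*(-497 + D) (L(D) = (2*D)*(-497 + D) = 2*D*(-497 + D))
Y = 1811360 (Y = 40 - 5*(-362264) = 40 + 1811320 = 1811360)
G(M) = 353/54 - 348/M (G(M) = 353*(1/54) - 348/M = 353/54 - 348/M)
L(-620)/458168 + Y/G(-355) = (2*(-620)*(-497 - 620))/458168 + 1811360/(353/54 - 348/(-355)) = (2*(-620)*(-1117))*(1/458168) + 1811360/(353/54 - 348*(-1/355)) = 1385080*(1/458168) + 1811360/(353/54 + 348/355) = 173135/57271 + 1811360/(144107/19170) = 173135/57271 + 1811360*(19170/144107) = 173135/57271 + 34723771200/144107 = 1988690050360645/8253151997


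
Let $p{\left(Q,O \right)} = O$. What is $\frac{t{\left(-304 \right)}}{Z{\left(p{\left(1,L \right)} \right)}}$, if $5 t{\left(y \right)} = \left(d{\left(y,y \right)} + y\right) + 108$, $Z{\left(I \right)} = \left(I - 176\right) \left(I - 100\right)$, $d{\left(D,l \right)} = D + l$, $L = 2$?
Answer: $- \frac{67}{7105} \approx -0.00943$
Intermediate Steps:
$Z{\left(I \right)} = \left(-176 + I\right) \left(-100 + I\right)$
$t{\left(y \right)} = \frac{108}{5} + \frac{3 y}{5}$ ($t{\left(y \right)} = \frac{\left(\left(y + y\right) + y\right) + 108}{5} = \frac{\left(2 y + y\right) + 108}{5} = \frac{3 y + 108}{5} = \frac{108 + 3 y}{5} = \frac{108}{5} + \frac{3 y}{5}$)
$\frac{t{\left(-304 \right)}}{Z{\left(p{\left(1,L \right)} \right)}} = \frac{\frac{108}{5} + \frac{3}{5} \left(-304\right)}{17600 + 2^{2} - 552} = \frac{\frac{108}{5} - \frac{912}{5}}{17600 + 4 - 552} = - \frac{804}{5 \cdot 17052} = \left(- \frac{804}{5}\right) \frac{1}{17052} = - \frac{67}{7105}$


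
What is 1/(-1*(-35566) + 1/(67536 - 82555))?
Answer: 15019/534165753 ≈ 2.8117e-5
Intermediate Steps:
1/(-1*(-35566) + 1/(67536 - 82555)) = 1/(35566 + 1/(-15019)) = 1/(35566 - 1/15019) = 1/(534165753/15019) = 15019/534165753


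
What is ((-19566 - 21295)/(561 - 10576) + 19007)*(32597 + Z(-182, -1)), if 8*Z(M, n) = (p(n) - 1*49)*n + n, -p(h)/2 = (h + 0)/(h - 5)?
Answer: 24829950450653/40060 ≈ 6.1982e+8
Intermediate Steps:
p(h) = -2*h/(-5 + h) (p(h) = -2*(h + 0)/(h - 5) = -2*h/(-5 + h))
Z(M, n) = n/8 + n*(-49 - 2*n/(-5 + n))/8 (Z(M, n) = ((-2*n/(-5 + n) - 1*49)*n + n)/8 = ((-2*n/(-5 + n) - 49)*n + n)/8 = ((-49 - 2*n/(-5 + n))*n + n)/8 = (n*(-49 - 2*n/(-5 + n)) + n)/8 = (n + n*(-49 - 2*n/(-5 + n)))/8 = n/8 + n*(-49 - 2*n/(-5 + n))/8)
((-19566 - 21295)/(561 - 10576) + 19007)*(32597 + Z(-182, -1)) = ((-19566 - 21295)/(561 - 10576) + 19007)*(32597 + (5/4)*(-1)*(24 - 5*(-1))/(-5 - 1)) = (-40861/(-10015) + 19007)*(32597 + (5/4)*(-1)*(24 + 5)/(-6)) = (-40861*(-1/10015) + 19007)*(32597 + (5/4)*(-1)*(-1/6)*29) = (40861/10015 + 19007)*(32597 + 145/24) = (190395966/10015)*(782473/24) = 24829950450653/40060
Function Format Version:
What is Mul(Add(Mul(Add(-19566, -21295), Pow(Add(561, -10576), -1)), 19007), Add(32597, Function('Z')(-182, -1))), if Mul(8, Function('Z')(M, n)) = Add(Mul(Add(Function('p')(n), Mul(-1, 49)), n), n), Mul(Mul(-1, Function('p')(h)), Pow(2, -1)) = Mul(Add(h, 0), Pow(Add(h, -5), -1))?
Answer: Rational(24829950450653, 40060) ≈ 6.1982e+8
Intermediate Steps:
Function('p')(h) = Mul(-2, h, Pow(Add(-5, h), -1)) (Function('p')(h) = Mul(-2, Mul(Add(h, 0), Pow(Add(h, -5), -1))) = Mul(-2, Mul(h, Pow(Add(-5, h), -1))) = Mul(-2, h, Pow(Add(-5, h), -1)))
Function('Z')(M, n) = Add(Mul(Rational(1, 8), n), Mul(Rational(1, 8), n, Add(-49, Mul(-2, n, Pow(Add(-5, n), -1))))) (Function('Z')(M, n) = Mul(Rational(1, 8), Add(Mul(Add(Mul(-2, n, Pow(Add(-5, n), -1)), Mul(-1, 49)), n), n)) = Mul(Rational(1, 8), Add(Mul(Add(Mul(-2, n, Pow(Add(-5, n), -1)), -49), n), n)) = Mul(Rational(1, 8), Add(Mul(Add(-49, Mul(-2, n, Pow(Add(-5, n), -1))), n), n)) = Mul(Rational(1, 8), Add(Mul(n, Add(-49, Mul(-2, n, Pow(Add(-5, n), -1)))), n)) = Mul(Rational(1, 8), Add(n, Mul(n, Add(-49, Mul(-2, n, Pow(Add(-5, n), -1)))))) = Add(Mul(Rational(1, 8), n), Mul(Rational(1, 8), n, Add(-49, Mul(-2, n, Pow(Add(-5, n), -1))))))
Mul(Add(Mul(Add(-19566, -21295), Pow(Add(561, -10576), -1)), 19007), Add(32597, Function('Z')(-182, -1))) = Mul(Add(Mul(Add(-19566, -21295), Pow(Add(561, -10576), -1)), 19007), Add(32597, Mul(Rational(5, 4), -1, Pow(Add(-5, -1), -1), Add(24, Mul(-5, -1))))) = Mul(Add(Mul(-40861, Pow(-10015, -1)), 19007), Add(32597, Mul(Rational(5, 4), -1, Pow(-6, -1), Add(24, 5)))) = Mul(Add(Mul(-40861, Rational(-1, 10015)), 19007), Add(32597, Mul(Rational(5, 4), -1, Rational(-1, 6), 29))) = Mul(Add(Rational(40861, 10015), 19007), Add(32597, Rational(145, 24))) = Mul(Rational(190395966, 10015), Rational(782473, 24)) = Rational(24829950450653, 40060)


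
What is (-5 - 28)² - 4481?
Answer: -3392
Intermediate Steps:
(-5 - 28)² - 4481 = (-33)² - 4481 = 1089 - 4481 = -3392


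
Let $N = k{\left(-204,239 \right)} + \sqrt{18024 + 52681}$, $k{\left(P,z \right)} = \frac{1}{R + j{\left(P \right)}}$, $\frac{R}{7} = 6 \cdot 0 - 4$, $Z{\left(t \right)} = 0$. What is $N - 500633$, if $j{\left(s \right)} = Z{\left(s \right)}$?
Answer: $- \frac{14017725}{28} + \sqrt{70705} \approx -5.0037 \cdot 10^{5}$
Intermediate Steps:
$j{\left(s \right)} = 0$
$R = -28$ ($R = 7 \left(6 \cdot 0 - 4\right) = 7 \left(0 - 4\right) = 7 \left(-4\right) = -28$)
$k{\left(P,z \right)} = - \frac{1}{28}$ ($k{\left(P,z \right)} = \frac{1}{-28 + 0} = \frac{1}{-28} = - \frac{1}{28}$)
$N = - \frac{1}{28} + \sqrt{70705}$ ($N = - \frac{1}{28} + \sqrt{18024 + 52681} = - \frac{1}{28} + \sqrt{70705} \approx 265.87$)
$N - 500633 = \left(- \frac{1}{28} + \sqrt{70705}\right) - 500633 = - \frac{14017725}{28} + \sqrt{70705}$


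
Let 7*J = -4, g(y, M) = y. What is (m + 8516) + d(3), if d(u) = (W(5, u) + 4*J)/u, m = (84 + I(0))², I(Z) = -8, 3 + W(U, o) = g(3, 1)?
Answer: 300116/21 ≈ 14291.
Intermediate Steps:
W(U, o) = 0 (W(U, o) = -3 + 3 = 0)
J = -4/7 (J = (⅐)*(-4) = -4/7 ≈ -0.57143)
m = 5776 (m = (84 - 8)² = 76² = 5776)
d(u) = -16/(7*u) (d(u) = (0 + 4*(-4/7))/u = (0 - 16/7)/u = -16/(7*u))
(m + 8516) + d(3) = (5776 + 8516) - 16/7/3 = 14292 - 16/7*⅓ = 14292 - 16/21 = 300116/21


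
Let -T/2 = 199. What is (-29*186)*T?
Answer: 2146812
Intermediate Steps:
T = -398 (T = -2*199 = -398)
(-29*186)*T = -29*186*(-398) = -5394*(-398) = 2146812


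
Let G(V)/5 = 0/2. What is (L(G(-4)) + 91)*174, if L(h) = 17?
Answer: 18792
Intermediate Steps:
G(V) = 0 (G(V) = 5*(0/2) = 5*(0*(1/2)) = 5*0 = 0)
(L(G(-4)) + 91)*174 = (17 + 91)*174 = 108*174 = 18792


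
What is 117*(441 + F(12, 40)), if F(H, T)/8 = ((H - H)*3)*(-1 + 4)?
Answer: 51597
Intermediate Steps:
F(H, T) = 0 (F(H, T) = 8*(((H - H)*3)*(-1 + 4)) = 8*((0*3)*3) = 8*(0*3) = 8*0 = 0)
117*(441 + F(12, 40)) = 117*(441 + 0) = 117*441 = 51597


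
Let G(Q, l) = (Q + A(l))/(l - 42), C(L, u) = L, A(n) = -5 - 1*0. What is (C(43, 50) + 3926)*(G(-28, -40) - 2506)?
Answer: -815466771/82 ≈ -9.9447e+6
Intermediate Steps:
A(n) = -5 (A(n) = -5 + 0 = -5)
G(Q, l) = (-5 + Q)/(-42 + l) (G(Q, l) = (Q - 5)/(l - 42) = (-5 + Q)/(-42 + l))
(C(43, 50) + 3926)*(G(-28, -40) - 2506) = (43 + 3926)*((-5 - 28)/(-42 - 40) - 2506) = 3969*(-33/(-82) - 2506) = 3969*(-1/82*(-33) - 2506) = 3969*(33/82 - 2506) = 3969*(-205459/82) = -815466771/82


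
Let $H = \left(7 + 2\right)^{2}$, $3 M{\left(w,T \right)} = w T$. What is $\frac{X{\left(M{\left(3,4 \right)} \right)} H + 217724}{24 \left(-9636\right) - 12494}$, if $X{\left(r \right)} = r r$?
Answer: $- \frac{109510}{121879} \approx -0.89851$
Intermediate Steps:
$M{\left(w,T \right)} = \frac{T w}{3}$ ($M{\left(w,T \right)} = \frac{w T}{3} = \frac{T w}{3}$)
$H = 81$ ($H = 9^{2} = 81$)
$X{\left(r \right)} = r^{2}$
$\frac{X{\left(M{\left(3,4 \right)} \right)} H + 217724}{24 \left(-9636\right) - 12494} = \frac{\left(\frac{1}{3} \cdot 4 \cdot 3\right)^{2} \cdot 81 + 217724}{24 \left(-9636\right) - 12494} = \frac{4^{2} \cdot 81 + 217724}{-231264 - 12494} = \frac{16 \cdot 81 + 217724}{-243758} = \left(1296 + 217724\right) \left(- \frac{1}{243758}\right) = 219020 \left(- \frac{1}{243758}\right) = - \frac{109510}{121879}$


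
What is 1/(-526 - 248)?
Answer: -1/774 ≈ -0.0012920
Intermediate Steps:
1/(-526 - 248) = 1/(-774) = -1/774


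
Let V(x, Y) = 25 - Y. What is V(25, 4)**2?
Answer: 441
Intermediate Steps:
V(25, 4)**2 = (25 - 1*4)**2 = (25 - 4)**2 = 21**2 = 441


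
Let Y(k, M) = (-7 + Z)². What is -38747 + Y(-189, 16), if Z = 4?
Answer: -38738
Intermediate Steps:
Y(k, M) = 9 (Y(k, M) = (-7 + 4)² = (-3)² = 9)
-38747 + Y(-189, 16) = -38747 + 9 = -38738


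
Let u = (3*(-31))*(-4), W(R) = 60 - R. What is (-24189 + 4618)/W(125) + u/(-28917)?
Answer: 188636809/626535 ≈ 301.08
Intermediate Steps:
u = 372 (u = -93*(-4) = 372)
(-24189 + 4618)/W(125) + u/(-28917) = (-24189 + 4618)/(60 - 1*125) + 372/(-28917) = -19571/(60 - 125) + 372*(-1/28917) = -19571/(-65) - 124/9639 = -19571*(-1/65) - 124/9639 = 19571/65 - 124/9639 = 188636809/626535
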